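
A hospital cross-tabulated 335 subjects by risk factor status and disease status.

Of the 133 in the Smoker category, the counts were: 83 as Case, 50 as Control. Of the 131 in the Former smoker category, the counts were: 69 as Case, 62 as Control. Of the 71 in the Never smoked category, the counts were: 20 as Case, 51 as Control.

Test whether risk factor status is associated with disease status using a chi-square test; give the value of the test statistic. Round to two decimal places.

Row totals: 133, 131, 71. Column totals: 172, 163. Grand total N = 335.
Expected counts (row total × column total / N):
  Smoker, Case: 133×172/335 = 68.287
  Smoker, Control: 133×163/335 = 64.713
  Former smoker, Case: 131×172/335 = 67.260
  Former smoker, Control: 131×163/335 = 63.740
  Never smoked, Case: 71×172/335 = 36.454
  Never smoked, Control: 71×163/335 = 34.546
Contributions (O − E)²/E:
  (83 − 68.287)²/68.287 = 3.1700
  (50 − 64.713)²/64.713 = 3.3451
  (69 − 67.260)²/67.260 = 0.0450
  (62 − 63.740)²/63.740 = 0.0475
  (20 − 36.454)²/36.454 = 7.4267
  (51 − 34.546)²/34.546 = 7.8369
χ² = 3.1700 + 3.3451 + 0.0450 + 0.0475 + 7.4267 + 7.8369 = 21.87

21.87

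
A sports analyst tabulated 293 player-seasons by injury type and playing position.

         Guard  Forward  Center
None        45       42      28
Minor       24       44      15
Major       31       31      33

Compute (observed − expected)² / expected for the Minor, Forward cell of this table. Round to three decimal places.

Row total (Minor) = 83; column total (Forward) = 117; N = 293.
Expected count E = 83 × 117 / 293 = 33.1433.
Contribution = (O − E)²/E = (44 − 33.1433)² / 33.1433 = 3.556.

3.556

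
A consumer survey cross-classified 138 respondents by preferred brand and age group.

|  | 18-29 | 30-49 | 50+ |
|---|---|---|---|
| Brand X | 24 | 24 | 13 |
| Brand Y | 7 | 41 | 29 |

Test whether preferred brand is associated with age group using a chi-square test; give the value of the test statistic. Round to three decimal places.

18.254

Row totals: 61, 77. Column totals: 31, 65, 42. Grand total N = 138.
Expected counts (row total × column total / N):
  Brand X, 18-29: 61×31/138 = 13.7029
  Brand X, 30-49: 61×65/138 = 28.7319
  Brand X, 50+: 61×42/138 = 18.5652
  Brand Y, 18-29: 77×31/138 = 17.2971
  Brand Y, 30-49: 77×65/138 = 36.2681
  Brand Y, 50+: 77×42/138 = 23.4348
Contributions (O − E)²/E:
  (24 − 13.7029)²/13.7029 = 7.7378
  (24 − 28.7319)²/28.7319 = 0.7793
  (13 − 18.5652)²/18.5652 = 1.6683
  (7 − 17.2971)²/17.2971 = 6.1299
  (41 − 36.2681)²/36.2681 = 0.6174
  (29 − 23.4348)²/23.4348 = 1.3216
χ² = 7.7378 + 0.7793 + 1.6683 + 6.1299 + 0.6174 + 1.3216 = 18.254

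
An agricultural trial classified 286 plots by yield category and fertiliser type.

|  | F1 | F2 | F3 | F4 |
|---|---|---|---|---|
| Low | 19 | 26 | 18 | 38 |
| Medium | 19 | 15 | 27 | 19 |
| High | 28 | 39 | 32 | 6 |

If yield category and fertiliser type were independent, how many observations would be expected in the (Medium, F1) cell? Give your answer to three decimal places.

Row total (Medium) = 80; column total (F1) = 66; grand total N = 286.
Expected count = (row total × column total) / N = 80 × 66 / 286 = 18.462.

18.462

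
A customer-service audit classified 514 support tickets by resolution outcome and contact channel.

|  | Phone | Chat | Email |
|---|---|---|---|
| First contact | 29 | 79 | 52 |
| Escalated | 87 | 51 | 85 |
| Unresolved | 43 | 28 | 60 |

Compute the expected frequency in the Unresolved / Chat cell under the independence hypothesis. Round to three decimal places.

40.268

Row total (Unresolved) = 131; column total (Chat) = 158; grand total N = 514.
Expected count = (row total × column total) / N = 131 × 158 / 514 = 40.268.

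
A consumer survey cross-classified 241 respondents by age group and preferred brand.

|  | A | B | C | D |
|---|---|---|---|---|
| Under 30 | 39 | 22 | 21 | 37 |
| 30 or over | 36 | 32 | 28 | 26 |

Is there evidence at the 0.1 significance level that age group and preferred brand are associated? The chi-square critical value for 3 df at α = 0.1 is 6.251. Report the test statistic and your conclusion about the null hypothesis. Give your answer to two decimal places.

4.86; fail to reject H₀

Row totals: 119, 122. Column totals: 75, 54, 49, 63. Grand total N = 241.
Expected counts (row total × column total / N):
  Under 30, A: 119×75/241 = 37.033
  Under 30, B: 119×54/241 = 26.664
  Under 30, C: 119×49/241 = 24.195
  Under 30, D: 119×63/241 = 31.108
  30 or over, A: 122×75/241 = 37.967
  30 or over, B: 122×54/241 = 27.336
  30 or over, C: 122×49/241 = 24.805
  30 or over, D: 122×63/241 = 31.892
Contributions (O − E)²/E:
  (39 − 37.033)²/37.033 = 0.1045
  (22 − 26.664)²/26.664 = 0.8158
  (21 − 24.195)²/24.195 = 0.4219
  (37 − 31.108)²/31.108 = 1.1160
  (36 − 37.967)²/37.967 = 0.1019
  (32 − 27.336)²/27.336 = 0.7958
  (28 − 24.805)²/24.805 = 0.4115
  (26 − 31.892)²/31.892 = 1.0885
χ² = 0.1045 + 0.8158 + 0.4219 + 1.1160 + 0.1019 + 0.7958 + 0.4115 + 1.0885 = 4.86
df = (2−1)(4−1) = 3. Since 4.86 < 6.251, fail to reject the null hypothesis of independence at α = 0.1.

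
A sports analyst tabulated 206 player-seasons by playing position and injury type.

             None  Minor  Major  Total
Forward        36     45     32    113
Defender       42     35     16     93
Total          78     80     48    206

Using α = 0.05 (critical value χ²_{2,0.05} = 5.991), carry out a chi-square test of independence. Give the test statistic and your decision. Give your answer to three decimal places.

Grand total N = 206.
Expected counts (row total × column total / N):
  Forward, None: 113×78/206 = 42.7864
  Forward, Minor: 113×80/206 = 43.8835
  Forward, Major: 113×48/206 = 26.3301
  Defender, None: 93×78/206 = 35.2136
  Defender, Minor: 93×80/206 = 36.1165
  Defender, Major: 93×48/206 = 21.6699
Contributions (O − E)²/E:
  (36 − 42.7864)²/42.7864 = 1.0764
  (45 − 43.8835)²/43.8835 = 0.0284
  (32 − 26.3301)²/26.3301 = 1.2210
  (42 − 35.2136)²/35.2136 = 1.3079
  (35 − 36.1165)²/36.1165 = 0.0345
  (16 − 21.6699)²/21.6699 = 1.4835
χ² = 1.0764 + 0.0284 + 1.2210 + 1.3079 + 0.0345 + 1.4835 = 5.152
df = (2−1)(3−1) = 2. Since 5.152 < 5.991, fail to reject the null hypothesis of independence at α = 0.05.

5.152; fail to reject H₀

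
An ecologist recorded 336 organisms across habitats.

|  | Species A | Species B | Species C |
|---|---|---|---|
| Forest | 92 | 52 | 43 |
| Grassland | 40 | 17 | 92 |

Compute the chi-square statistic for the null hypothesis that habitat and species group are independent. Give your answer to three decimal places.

52.396

Row totals: 187, 149. Column totals: 132, 69, 135. Grand total N = 336.
Expected counts (row total × column total / N):
  Forest, Species A: 187×132/336 = 73.4643
  Forest, Species B: 187×69/336 = 38.4018
  Forest, Species C: 187×135/336 = 75.1339
  Grassland, Species A: 149×132/336 = 58.5357
  Grassland, Species B: 149×69/336 = 30.5982
  Grassland, Species C: 149×135/336 = 59.8661
Contributions (O − E)²/E:
  (92 − 73.4643)²/73.4643 = 4.6767
  (52 − 38.4018)²/38.4018 = 4.8152
  (43 − 75.1339)²/75.1339 = 13.7433
  (40 − 58.5357)²/58.5357 = 5.8694
  (17 − 30.5982)²/30.5982 = 6.0432
  (92 − 59.8661)²/59.8661 = 17.2483
χ² = 4.6767 + 4.8152 + 13.7433 + 5.8694 + 6.0432 + 17.2483 = 52.396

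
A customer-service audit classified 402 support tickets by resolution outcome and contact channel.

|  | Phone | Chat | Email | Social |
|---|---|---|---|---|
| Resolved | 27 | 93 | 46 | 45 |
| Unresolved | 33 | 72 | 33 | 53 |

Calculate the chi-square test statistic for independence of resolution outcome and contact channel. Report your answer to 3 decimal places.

Row totals: 211, 191. Column totals: 60, 165, 79, 98. Grand total N = 402.
Expected counts (row total × column total / N):
  Resolved, Phone: 211×60/402 = 31.4925
  Resolved, Chat: 211×165/402 = 86.6045
  Resolved, Email: 211×79/402 = 41.4652
  Resolved, Social: 211×98/402 = 51.4378
  Unresolved, Phone: 191×60/402 = 28.5075
  Unresolved, Chat: 191×165/402 = 78.3955
  Unresolved, Email: 191×79/402 = 37.5348
  Unresolved, Social: 191×98/402 = 46.5622
Contributions (O − E)²/E:
  (27 − 31.4925)²/31.4925 = 0.6409
  (93 − 86.6045)²/86.6045 = 0.4723
  (46 − 41.4652)²/41.4652 = 0.4959
  (45 − 51.4378)²/51.4378 = 0.8057
  (33 − 28.5075)²/28.5075 = 0.7080
  (72 − 78.3955)²/78.3955 = 0.5217
  (33 − 37.5348)²/37.5348 = 0.5479
  (53 − 46.5622)²/46.5622 = 0.8901
χ² = 0.6409 + 0.4723 + 0.4959 + 0.8057 + 0.7080 + 0.5217 + 0.5479 + 0.8901 = 5.083

5.083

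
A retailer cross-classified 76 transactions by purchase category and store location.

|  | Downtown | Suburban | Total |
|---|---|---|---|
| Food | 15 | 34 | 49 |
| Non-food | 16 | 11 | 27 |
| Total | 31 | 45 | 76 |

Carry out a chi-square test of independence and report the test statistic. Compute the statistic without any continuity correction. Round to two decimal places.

5.92

Grand total N = 76.
Expected counts (row total × column total / N):
  Food, Downtown: 49×31/76 = 19.987
  Food, Suburban: 49×45/76 = 29.013
  Non-food, Downtown: 27×31/76 = 11.013
  Non-food, Suburban: 27×45/76 = 15.987
Contributions (O − E)²/E:
  (15 − 19.987)²/19.987 = 1.2443
  (34 − 29.013)²/29.013 = 0.8572
  (16 − 11.013)²/11.013 = 2.2583
  (11 − 15.987)²/15.987 = 1.5556
χ² = 1.2443 + 0.8572 + 2.2583 + 1.5556 = 5.92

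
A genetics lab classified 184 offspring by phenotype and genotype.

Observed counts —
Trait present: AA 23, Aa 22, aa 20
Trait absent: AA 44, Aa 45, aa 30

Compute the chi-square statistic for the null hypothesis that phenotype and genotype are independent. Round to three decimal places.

Row totals: 65, 119. Column totals: 67, 67, 50. Grand total N = 184.
Expected counts (row total × column total / N):
  Trait present, AA: 65×67/184 = 23.6685
  Trait present, Aa: 65×67/184 = 23.6685
  Trait present, aa: 65×50/184 = 17.6630
  Trait absent, AA: 119×67/184 = 43.3315
  Trait absent, Aa: 119×67/184 = 43.3315
  Trait absent, aa: 119×50/184 = 32.3370
Contributions (O − E)²/E:
  (23 − 23.6685)²/23.6685 = 0.0189
  (22 − 23.6685)²/23.6685 = 0.1176
  (20 − 17.6630)²/17.6630 = 0.3092
  (44 − 43.3315)²/43.3315 = 0.0103
  (45 − 43.3315)²/43.3315 = 0.0642
  (30 − 32.3370)²/32.3370 = 0.1689
χ² = 0.0189 + 0.1176 + 0.3092 + 0.0103 + 0.0642 + 0.1689 = 0.689

0.689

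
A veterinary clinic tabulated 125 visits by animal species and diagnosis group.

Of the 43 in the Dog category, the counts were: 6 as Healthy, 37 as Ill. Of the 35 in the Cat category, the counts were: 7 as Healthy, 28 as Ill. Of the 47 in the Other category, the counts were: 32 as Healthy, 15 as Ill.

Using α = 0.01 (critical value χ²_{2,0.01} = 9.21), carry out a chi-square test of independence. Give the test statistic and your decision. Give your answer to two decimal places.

33.96; reject H₀

Row totals: 43, 35, 47. Column totals: 45, 80. Grand total N = 125.
Expected counts (row total × column total / N):
  Dog, Healthy: 43×45/125 = 15.480
  Dog, Ill: 43×80/125 = 27.520
  Cat, Healthy: 35×45/125 = 12.600
  Cat, Ill: 35×80/125 = 22.400
  Other, Healthy: 47×45/125 = 16.920
  Other, Ill: 47×80/125 = 30.080
Contributions (O − E)²/E:
  (6 − 15.480)²/15.480 = 5.8056
  (37 − 27.520)²/27.520 = 3.2656
  (7 − 12.600)²/12.600 = 2.4889
  (28 − 22.400)²/22.400 = 1.4000
  (32 − 16.920)²/16.920 = 13.4401
  (15 − 30.080)²/30.080 = 7.5601
χ² = 5.8056 + 3.2656 + 2.4889 + 1.4000 + 13.4401 + 7.5601 = 33.96
df = (3−1)(2−1) = 2. Since 33.96 > 9.21, reject the null hypothesis of independence at α = 0.01.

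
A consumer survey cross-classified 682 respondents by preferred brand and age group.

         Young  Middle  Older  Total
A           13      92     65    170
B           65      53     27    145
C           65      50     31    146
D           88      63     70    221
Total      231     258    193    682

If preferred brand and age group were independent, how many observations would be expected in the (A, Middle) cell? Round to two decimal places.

Row total (A) = 170; column total (Middle) = 258; grand total N = 682.
Expected count = (row total × column total) / N = 170 × 258 / 682 = 64.31.

64.31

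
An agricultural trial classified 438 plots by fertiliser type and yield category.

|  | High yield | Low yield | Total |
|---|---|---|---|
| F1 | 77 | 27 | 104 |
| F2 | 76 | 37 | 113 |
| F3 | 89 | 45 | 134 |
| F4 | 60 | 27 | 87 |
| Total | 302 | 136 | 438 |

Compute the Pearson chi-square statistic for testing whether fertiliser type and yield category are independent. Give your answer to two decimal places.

Grand total N = 438.
Expected counts (row total × column total / N):
  F1, High yield: 104×302/438 = 71.708
  F1, Low yield: 104×136/438 = 32.292
  F2, High yield: 113×302/438 = 77.913
  F2, Low yield: 113×136/438 = 35.087
  F3, High yield: 134×302/438 = 92.393
  F3, Low yield: 134×136/438 = 41.607
  F4, High yield: 87×302/438 = 59.986
  F4, Low yield: 87×136/438 = 27.014
Contributions (O − E)²/E:
  (77 − 71.708)²/71.708 = 0.3905
  (27 − 32.292)²/32.292 = 0.8673
  (76 − 77.913)²/77.913 = 0.0470
  (37 − 35.087)²/35.087 = 0.1043
  (89 − 92.393)²/92.393 = 0.1246
  (45 − 41.607)²/41.607 = 0.2767
  (60 − 59.986)²/59.986 = 0.0000
  (27 − 27.014)²/27.014 = 0.0000
χ² = 0.3905 + 0.8673 + 0.0470 + 0.1043 + 0.1246 + 0.2767 + 0.0000 + 0.0000 = 1.81

1.81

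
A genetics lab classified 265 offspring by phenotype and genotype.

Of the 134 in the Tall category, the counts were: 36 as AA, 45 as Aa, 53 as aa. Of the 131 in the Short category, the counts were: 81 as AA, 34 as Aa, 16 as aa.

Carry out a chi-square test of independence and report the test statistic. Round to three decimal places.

Row totals: 134, 131. Column totals: 117, 79, 69. Grand total N = 265.
Expected counts (row total × column total / N):
  Tall, AA: 134×117/265 = 59.1623
  Tall, Aa: 134×79/265 = 39.9472
  Tall, aa: 134×69/265 = 34.8906
  Short, AA: 131×117/265 = 57.8377
  Short, Aa: 131×79/265 = 39.0528
  Short, aa: 131×69/265 = 34.1094
Contributions (O − E)²/E:
  (36 − 59.1623)²/59.1623 = 9.0681
  (45 − 39.9472)²/39.9472 = 0.6391
  (53 − 34.8906)²/34.8906 = 9.3994
  (81 − 57.8377)²/57.8377 = 9.2758
  (34 − 39.0528)²/39.0528 = 0.6538
  (16 − 34.1094)²/34.1094 = 9.6147
χ² = 9.0681 + 0.6391 + 9.3994 + 9.2758 + 0.6538 + 9.6147 = 38.651

38.651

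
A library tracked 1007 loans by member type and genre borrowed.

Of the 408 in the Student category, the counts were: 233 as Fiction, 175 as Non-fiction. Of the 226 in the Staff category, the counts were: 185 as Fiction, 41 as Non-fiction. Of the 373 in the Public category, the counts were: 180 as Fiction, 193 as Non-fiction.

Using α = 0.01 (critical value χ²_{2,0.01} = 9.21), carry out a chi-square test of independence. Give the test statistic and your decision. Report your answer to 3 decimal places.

67.350; reject H₀

Row totals: 408, 226, 373. Column totals: 598, 409. Grand total N = 1007.
Expected counts (row total × column total / N):
  Student, Fiction: 408×598/1007 = 242.2880
  Student, Non-fiction: 408×409/1007 = 165.7120
  Staff, Fiction: 226×598/1007 = 134.2085
  Staff, Non-fiction: 226×409/1007 = 91.7915
  Public, Fiction: 373×598/1007 = 221.5035
  Public, Non-fiction: 373×409/1007 = 151.4965
Contributions (O − E)²/E:
  (233 − 242.2880)²/242.2880 = 0.3561
  (175 − 165.7120)²/165.7120 = 0.5206
  (185 − 134.2085)²/134.2085 = 19.2222
  (41 − 91.7915)²/91.7915 = 28.1047
  (180 − 221.5035)²/221.5035 = 7.7766
  (193 − 151.4965)²/151.4965 = 11.3702
χ² = 0.3561 + 0.5206 + 19.2222 + 28.1047 + 7.7766 + 11.3702 = 67.350
df = (3−1)(2−1) = 2. Since 67.350 > 9.21, reject the null hypothesis of independence at α = 0.01.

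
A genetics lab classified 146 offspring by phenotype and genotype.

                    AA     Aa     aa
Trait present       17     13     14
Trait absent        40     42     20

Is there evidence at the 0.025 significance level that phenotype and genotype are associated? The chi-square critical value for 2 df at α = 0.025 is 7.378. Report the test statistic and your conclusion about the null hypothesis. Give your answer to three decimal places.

Row totals: 44, 102. Column totals: 57, 55, 34. Grand total N = 146.
Expected counts (row total × column total / N):
  Trait present, AA: 44×57/146 = 17.1781
  Trait present, Aa: 44×55/146 = 16.5753
  Trait present, aa: 44×34/146 = 10.2466
  Trait absent, AA: 102×57/146 = 39.8219
  Trait absent, Aa: 102×55/146 = 38.4247
  Trait absent, aa: 102×34/146 = 23.7534
Contributions (O − E)²/E:
  (17 − 17.1781)²/17.1781 = 0.0018
  (13 − 16.5753)²/16.5753 = 0.7712
  (14 − 10.2466)²/10.2466 = 1.3749
  (40 − 39.8219)²/39.8219 = 0.0008
  (42 − 38.4247)²/38.4247 = 0.3327
  (20 − 23.7534)²/23.7534 = 0.5931
χ² = 0.0018 + 0.7712 + 1.3749 + 0.0008 + 0.3327 + 0.5931 = 3.075
df = (2−1)(3−1) = 2. Since 3.075 < 7.378, fail to reject the null hypothesis of independence at α = 0.025.

3.075; fail to reject H₀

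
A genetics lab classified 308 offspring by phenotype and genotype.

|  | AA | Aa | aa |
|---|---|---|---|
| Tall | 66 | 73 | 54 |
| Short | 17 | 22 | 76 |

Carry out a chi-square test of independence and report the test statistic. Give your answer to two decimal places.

Row totals: 193, 115. Column totals: 83, 95, 130. Grand total N = 308.
Expected counts (row total × column total / N):
  Tall, AA: 193×83/308 = 52.010
  Tall, Aa: 193×95/308 = 59.529
  Tall, aa: 193×130/308 = 81.461
  Short, AA: 115×83/308 = 30.990
  Short, Aa: 115×95/308 = 35.471
  Short, aa: 115×130/308 = 48.539
Contributions (O − E)²/E:
  (66 − 52.010)²/52.010 = 3.7631
  (73 − 59.529)²/59.529 = 3.0484
  (54 − 81.461)²/81.461 = 9.2573
  (17 − 30.990)²/30.990 = 6.3156
  (22 − 35.471)²/35.471 = 5.1159
  (76 − 48.539)²/48.539 = 15.5361
χ² = 3.7631 + 3.0484 + 9.2573 + 6.3156 + 5.1159 + 15.5361 = 43.04

43.04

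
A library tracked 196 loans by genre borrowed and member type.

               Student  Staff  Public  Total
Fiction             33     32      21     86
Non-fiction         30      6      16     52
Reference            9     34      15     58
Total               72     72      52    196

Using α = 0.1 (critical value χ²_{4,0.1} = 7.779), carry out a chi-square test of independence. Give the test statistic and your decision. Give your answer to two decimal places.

30.45; reject H₀

Grand total N = 196.
Expected counts (row total × column total / N):
  Fiction, Student: 86×72/196 = 31.592
  Fiction, Staff: 86×72/196 = 31.592
  Fiction, Public: 86×52/196 = 22.816
  Non-fiction, Student: 52×72/196 = 19.102
  Non-fiction, Staff: 52×72/196 = 19.102
  Non-fiction, Public: 52×52/196 = 13.796
  Reference, Student: 58×72/196 = 21.306
  Reference, Staff: 58×72/196 = 21.306
  Reference, Public: 58×52/196 = 15.388
Contributions (O − E)²/E:
  (33 − 31.592)²/31.592 = 0.0628
  (32 − 31.592)²/31.592 = 0.0053
  (21 − 22.816)²/22.816 = 0.1445
  (30 − 19.102)²/19.102 = 6.2175
  (6 − 19.102)²/19.102 = 8.9866
  (16 − 13.796)²/13.796 = 0.3521
  (9 − 21.306)²/21.306 = 7.1077
  (34 − 21.306)²/21.306 = 7.5630
  (15 − 15.388)²/15.388 = 0.0098
χ² = 0.0628 + 0.0053 + 0.1445 + 6.2175 + 8.9866 + 0.3521 + 7.1077 + 7.5630 + 0.0098 = 30.45
df = (3−1)(3−1) = 4. Since 30.45 > 7.779, reject the null hypothesis of independence at α = 0.1.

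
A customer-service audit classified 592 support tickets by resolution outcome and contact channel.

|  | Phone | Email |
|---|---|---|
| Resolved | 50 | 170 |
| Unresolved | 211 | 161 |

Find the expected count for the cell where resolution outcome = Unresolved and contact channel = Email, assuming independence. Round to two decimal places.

Row total (Unresolved) = 372; column total (Email) = 331; grand total N = 592.
Expected count = (row total × column total) / N = 372 × 331 / 592 = 207.99.

207.99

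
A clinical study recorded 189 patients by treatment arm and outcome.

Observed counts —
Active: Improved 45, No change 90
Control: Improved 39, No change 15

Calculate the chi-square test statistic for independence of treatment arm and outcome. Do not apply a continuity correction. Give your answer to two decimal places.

23.63

Row totals: 135, 54. Column totals: 84, 105. Grand total N = 189.
Expected counts (row total × column total / N):
  Active, Improved: 135×84/189 = 60.000
  Active, No change: 135×105/189 = 75.000
  Control, Improved: 54×84/189 = 24.000
  Control, No change: 54×105/189 = 30.000
Contributions (O − E)²/E:
  (45 − 60.000)²/60.000 = 3.7500
  (90 − 75.000)²/75.000 = 3.0000
  (39 − 24.000)²/24.000 = 9.3750
  (15 − 30.000)²/30.000 = 7.5000
χ² = 3.7500 + 3.0000 + 9.3750 + 7.5000 = 23.63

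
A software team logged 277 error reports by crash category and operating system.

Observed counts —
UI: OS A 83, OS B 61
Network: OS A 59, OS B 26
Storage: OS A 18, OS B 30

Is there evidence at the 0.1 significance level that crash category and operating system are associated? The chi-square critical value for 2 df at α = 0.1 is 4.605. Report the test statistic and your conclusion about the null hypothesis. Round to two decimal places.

Row totals: 144, 85, 48. Column totals: 160, 117. Grand total N = 277.
Expected counts (row total × column total / N):
  UI, OS A: 144×160/277 = 83.177
  UI, OS B: 144×117/277 = 60.823
  Network, OS A: 85×160/277 = 49.097
  Network, OS B: 85×117/277 = 35.903
  Storage, OS A: 48×160/277 = 27.726
  Storage, OS B: 48×117/277 = 20.274
Contributions (O − E)²/E:
  (83 − 83.177)²/83.177 = 0.0004
  (61 − 60.823)²/60.823 = 0.0005
  (59 − 49.097)²/49.097 = 1.9975
  (26 − 35.903)²/35.903 = 2.7315
  (18 − 27.726)²/27.726 = 3.4118
  (30 − 20.274)²/20.274 = 4.6658
χ² = 0.0004 + 0.0005 + 1.9975 + 2.7315 + 3.4118 + 4.6658 = 12.81
df = (3−1)(2−1) = 2. Since 12.81 > 4.605, reject the null hypothesis of independence at α = 0.1.

12.81; reject H₀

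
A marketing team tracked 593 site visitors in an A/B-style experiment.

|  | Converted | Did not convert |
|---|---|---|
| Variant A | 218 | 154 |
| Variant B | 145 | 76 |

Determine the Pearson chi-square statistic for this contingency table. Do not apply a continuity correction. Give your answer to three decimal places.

Row totals: 372, 221. Column totals: 363, 230. Grand total N = 593.
Expected counts (row total × column total / N):
  Variant A, Converted: 372×363/593 = 227.7167
  Variant A, Did not convert: 372×230/593 = 144.2833
  Variant B, Converted: 221×363/593 = 135.2833
  Variant B, Did not convert: 221×230/593 = 85.7167
Contributions (O − E)²/E:
  (218 − 227.7167)²/227.7167 = 0.4146
  (154 − 144.2833)²/144.2833 = 0.6544
  (145 − 135.2833)²/135.2833 = 0.6979
  (76 − 85.7167)²/85.7167 = 1.1015
χ² = 0.4146 + 0.6544 + 0.6979 + 1.1015 = 2.868

2.868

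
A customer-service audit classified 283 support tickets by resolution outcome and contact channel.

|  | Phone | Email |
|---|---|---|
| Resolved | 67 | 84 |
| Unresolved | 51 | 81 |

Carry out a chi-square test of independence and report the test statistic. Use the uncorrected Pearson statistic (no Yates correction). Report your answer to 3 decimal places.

Row totals: 151, 132. Column totals: 118, 165. Grand total N = 283.
Expected counts (row total × column total / N):
  Resolved, Phone: 151×118/283 = 62.9611
  Resolved, Email: 151×165/283 = 88.0389
  Unresolved, Phone: 132×118/283 = 55.0389
  Unresolved, Email: 132×165/283 = 76.9611
Contributions (O − E)²/E:
  (67 − 62.9611)²/62.9611 = 0.2591
  (84 − 88.0389)²/88.0389 = 0.1853
  (51 − 55.0389)²/55.0389 = 0.2964
  (81 − 76.9611)²/76.9611 = 0.2120
χ² = 0.2591 + 0.1853 + 0.2964 + 0.2120 = 0.953

0.953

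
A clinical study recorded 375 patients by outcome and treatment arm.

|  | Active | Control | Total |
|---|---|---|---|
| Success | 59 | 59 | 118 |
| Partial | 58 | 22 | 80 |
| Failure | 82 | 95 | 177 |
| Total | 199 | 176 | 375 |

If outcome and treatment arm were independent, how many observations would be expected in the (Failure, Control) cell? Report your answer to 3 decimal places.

83.072

Row total (Failure) = 177; column total (Control) = 176; grand total N = 375.
Expected count = (row total × column total) / N = 177 × 176 / 375 = 83.072.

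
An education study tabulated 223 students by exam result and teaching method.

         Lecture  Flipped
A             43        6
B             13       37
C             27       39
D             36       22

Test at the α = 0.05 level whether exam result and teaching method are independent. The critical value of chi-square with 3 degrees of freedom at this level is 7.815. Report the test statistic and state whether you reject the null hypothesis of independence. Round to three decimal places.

Row totals: 49, 50, 66, 58. Column totals: 119, 104. Grand total N = 223.
Expected counts (row total × column total / N):
  A, Lecture: 49×119/223 = 26.1480
  A, Flipped: 49×104/223 = 22.8520
  B, Lecture: 50×119/223 = 26.6816
  B, Flipped: 50×104/223 = 23.3184
  C, Lecture: 66×119/223 = 35.2197
  C, Flipped: 66×104/223 = 30.7803
  D, Lecture: 58×119/223 = 30.9507
  D, Flipped: 58×104/223 = 27.0493
Contributions (O − E)²/E:
  (43 − 26.1480)²/26.1480 = 10.8609
  (6 − 22.8520)²/22.8520 = 12.4274
  (13 − 26.6816)²/26.6816 = 7.0156
  (37 − 23.3184)²/23.3184 = 8.0274
  (27 − 35.2197)²/35.2197 = 1.9183
  (39 − 30.7803)²/30.7803 = 2.1950
  (36 − 30.9507)²/30.9507 = 0.8237
  (22 − 27.0493)²/27.0493 = 0.9426
χ² = 10.8609 + 12.4274 + 7.0156 + 8.0274 + 1.9183 + 2.1950 + 0.8237 + 0.9426 = 44.211
df = (4−1)(2−1) = 3. Since 44.211 > 7.815, reject the null hypothesis of independence at α = 0.05.

44.211; reject H₀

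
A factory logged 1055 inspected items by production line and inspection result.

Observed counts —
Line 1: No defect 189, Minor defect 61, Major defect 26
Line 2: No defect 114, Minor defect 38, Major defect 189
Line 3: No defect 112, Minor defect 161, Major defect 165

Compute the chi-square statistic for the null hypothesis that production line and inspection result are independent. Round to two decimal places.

225.93

Row totals: 276, 341, 438. Column totals: 415, 260, 380. Grand total N = 1055.
Expected counts (row total × column total / N):
  Line 1, No defect: 276×415/1055 = 108.569
  Line 1, Minor defect: 276×260/1055 = 68.019
  Line 1, Major defect: 276×380/1055 = 99.412
  Line 2, No defect: 341×415/1055 = 134.137
  Line 2, Minor defect: 341×260/1055 = 84.038
  Line 2, Major defect: 341×380/1055 = 122.825
  Line 3, No defect: 438×415/1055 = 172.294
  Line 3, Minor defect: 438×260/1055 = 107.943
  Line 3, Major defect: 438×380/1055 = 157.763
Contributions (O − E)²/E:
  (189 − 108.569)²/108.569 = 59.5856
  (61 − 68.019)²/68.019 = 0.7243
  (26 − 99.412)²/99.412 = 54.2120
  (114 − 134.137)²/134.137 = 3.0230
  (38 − 84.038)²/84.038 = 25.2207
  (189 − 122.825)²/122.825 = 35.6534
  (112 − 172.294)²/172.294 = 21.0998
  (161 − 107.943)²/107.943 = 26.0790
  (165 − 157.763)²/157.763 = 0.3320
χ² = 59.5856 + 0.7243 + 54.2120 + 3.0230 + 25.2207 + 35.6534 + 21.0998 + 26.0790 + 0.3320 = 225.93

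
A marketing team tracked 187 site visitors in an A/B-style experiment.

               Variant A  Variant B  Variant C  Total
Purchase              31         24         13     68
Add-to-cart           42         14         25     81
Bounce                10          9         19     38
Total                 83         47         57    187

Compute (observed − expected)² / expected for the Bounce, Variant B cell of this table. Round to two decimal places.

0.03

Row total (Bounce) = 38; column total (Variant B) = 47; N = 187.
Expected count E = 38 × 47 / 187 = 9.551.
Contribution = (O − E)²/E = (9 − 9.551)² / 9.551 = 0.03.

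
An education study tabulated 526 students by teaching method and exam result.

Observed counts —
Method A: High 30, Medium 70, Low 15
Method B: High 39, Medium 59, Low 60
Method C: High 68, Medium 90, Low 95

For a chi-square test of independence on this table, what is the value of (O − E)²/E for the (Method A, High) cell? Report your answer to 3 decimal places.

0.000

Row total (Method A) = 115; column total (High) = 137; N = 526.
Expected count E = 115 × 137 / 526 = 29.9525.
Contribution = (O − E)²/E = (30 − 29.9525)² / 29.9525 = 0.000.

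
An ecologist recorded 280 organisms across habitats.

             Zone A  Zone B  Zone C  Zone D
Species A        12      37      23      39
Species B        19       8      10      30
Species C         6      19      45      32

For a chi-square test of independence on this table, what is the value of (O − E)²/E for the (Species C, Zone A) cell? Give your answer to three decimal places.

4.149

Row total (Species C) = 102; column total (Zone A) = 37; N = 280.
Expected count E = 102 × 37 / 280 = 13.47857.
Contribution = (O − E)²/E = (6 − 13.47857)² / 13.47857 = 4.149.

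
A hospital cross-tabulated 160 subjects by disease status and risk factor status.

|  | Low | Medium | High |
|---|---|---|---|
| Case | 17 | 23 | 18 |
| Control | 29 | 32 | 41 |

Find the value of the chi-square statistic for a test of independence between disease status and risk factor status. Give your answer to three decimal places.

1.589

Row totals: 58, 102. Column totals: 46, 55, 59. Grand total N = 160.
Expected counts (row total × column total / N):
  Case, Low: 58×46/160 = 16.6750
  Case, Medium: 58×55/160 = 19.9375
  Case, High: 58×59/160 = 21.3875
  Control, Low: 102×46/160 = 29.3250
  Control, Medium: 102×55/160 = 35.0625
  Control, High: 102×59/160 = 37.6125
Contributions (O − E)²/E:
  (17 − 16.6750)²/16.6750 = 0.0063
  (23 − 19.9375)²/19.9375 = 0.4704
  (18 − 21.3875)²/21.3875 = 0.5365
  (29 − 29.3250)²/29.3250 = 0.0036
  (32 − 35.0625)²/35.0625 = 0.2675
  (41 − 37.6125)²/37.6125 = 0.3051
χ² = 0.0063 + 0.4704 + 0.5365 + 0.0036 + 0.2675 + 0.3051 = 1.589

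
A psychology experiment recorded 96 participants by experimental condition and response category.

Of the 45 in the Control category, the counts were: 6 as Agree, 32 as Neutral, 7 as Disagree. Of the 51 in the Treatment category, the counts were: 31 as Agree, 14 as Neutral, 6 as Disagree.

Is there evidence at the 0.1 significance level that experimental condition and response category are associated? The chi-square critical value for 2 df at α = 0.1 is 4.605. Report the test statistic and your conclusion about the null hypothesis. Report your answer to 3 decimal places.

23.730; reject H₀

Row totals: 45, 51. Column totals: 37, 46, 13. Grand total N = 96.
Expected counts (row total × column total / N):
  Control, Agree: 45×37/96 = 17.3438
  Control, Neutral: 45×46/96 = 21.5625
  Control, Disagree: 45×13/96 = 6.0938
  Treatment, Agree: 51×37/96 = 19.6562
  Treatment, Neutral: 51×46/96 = 24.4375
  Treatment, Disagree: 51×13/96 = 6.9062
Contributions (O − E)²/E:
  (6 − 17.3438)²/17.3438 = 7.4195
  (32 − 21.5625)²/21.5625 = 5.0524
  (7 − 6.0938)²/6.0938 = 0.1348
  (31 − 19.6562)²/19.6562 = 6.5466
  (14 − 24.4375)²/24.4375 = 4.4580
  (6 − 6.9062)²/6.9062 = 0.1189
χ² = 7.4195 + 5.0524 + 0.1348 + 6.5466 + 4.4580 + 0.1189 = 23.730
df = (2−1)(3−1) = 2. Since 23.730 > 4.605, reject the null hypothesis of independence at α = 0.1.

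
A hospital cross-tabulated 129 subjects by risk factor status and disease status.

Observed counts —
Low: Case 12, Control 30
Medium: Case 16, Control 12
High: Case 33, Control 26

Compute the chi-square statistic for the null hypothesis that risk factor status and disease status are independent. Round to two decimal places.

Row totals: 42, 28, 59. Column totals: 61, 68. Grand total N = 129.
Expected counts (row total × column total / N):
  Low, Case: 42×61/129 = 19.860
  Low, Control: 42×68/129 = 22.140
  Medium, Case: 28×61/129 = 13.240
  Medium, Control: 28×68/129 = 14.760
  High, Case: 59×61/129 = 27.899
  High, Control: 59×68/129 = 31.101
Contributions (O − E)²/E:
  (12 − 19.860)²/19.860 = 3.1108
  (30 − 22.140)²/22.140 = 2.7904
  (16 − 13.240)²/13.240 = 0.5753
  (12 − 14.760)²/14.760 = 0.5161
  (33 − 27.899)²/27.899 = 0.9327
  (26 − 31.101)²/31.101 = 0.8366
χ² = 3.1108 + 2.7904 + 0.5753 + 0.5161 + 0.9327 + 0.8366 = 8.76

8.76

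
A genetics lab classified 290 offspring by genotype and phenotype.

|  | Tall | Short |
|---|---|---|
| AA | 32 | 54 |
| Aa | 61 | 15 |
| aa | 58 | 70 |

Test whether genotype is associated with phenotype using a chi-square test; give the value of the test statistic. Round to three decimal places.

Row totals: 86, 76, 128. Column totals: 151, 139. Grand total N = 290.
Expected counts (row total × column total / N):
  AA, Tall: 86×151/290 = 44.7793
  AA, Short: 86×139/290 = 41.2207
  Aa, Tall: 76×151/290 = 39.5724
  Aa, Short: 76×139/290 = 36.4276
  aa, Tall: 128×151/290 = 66.6483
  aa, Short: 128×139/290 = 61.3517
Contributions (O − E)²/E:
  (32 − 44.7793)²/44.7793 = 3.6470
  (54 − 41.2207)²/41.2207 = 3.9619
  (61 − 39.5724)²/39.5724 = 11.6026
  (15 − 36.4276)²/36.4276 = 12.6042
  (58 − 66.6483)²/66.6483 = 1.1222
  (70 − 61.3517)²/61.3517 = 1.2191
χ² = 3.6470 + 3.9619 + 11.6026 + 12.6042 + 1.1222 + 1.2191 = 34.157

34.157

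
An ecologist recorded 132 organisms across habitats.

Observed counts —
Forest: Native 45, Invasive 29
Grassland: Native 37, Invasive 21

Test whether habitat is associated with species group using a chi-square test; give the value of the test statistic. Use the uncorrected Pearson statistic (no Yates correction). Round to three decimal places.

0.123

Row totals: 74, 58. Column totals: 82, 50. Grand total N = 132.
Expected counts (row total × column total / N):
  Forest, Native: 74×82/132 = 45.9697
  Forest, Invasive: 74×50/132 = 28.0303
  Grassland, Native: 58×82/132 = 36.0303
  Grassland, Invasive: 58×50/132 = 21.9697
Contributions (O − E)²/E:
  (45 − 45.9697)²/45.9697 = 0.0205
  (29 − 28.0303)²/28.0303 = 0.0335
  (37 − 36.0303)²/36.0303 = 0.0261
  (21 − 21.9697)²/21.9697 = 0.0428
χ² = 0.0205 + 0.0335 + 0.0261 + 0.0428 = 0.123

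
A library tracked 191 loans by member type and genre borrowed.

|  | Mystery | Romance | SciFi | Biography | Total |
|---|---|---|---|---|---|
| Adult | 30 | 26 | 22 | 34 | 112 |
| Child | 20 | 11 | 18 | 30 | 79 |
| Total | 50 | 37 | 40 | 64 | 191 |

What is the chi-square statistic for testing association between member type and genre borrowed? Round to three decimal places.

Grand total N = 191.
Expected counts (row total × column total / N):
  Adult, Mystery: 112×50/191 = 29.3194
  Adult, Romance: 112×37/191 = 21.6963
  Adult, SciFi: 112×40/191 = 23.4555
  Adult, Biography: 112×64/191 = 37.5288
  Child, Mystery: 79×50/191 = 20.6806
  Child, Romance: 79×37/191 = 15.3037
  Child, SciFi: 79×40/191 = 16.5445
  Child, Biography: 79×64/191 = 26.4712
Contributions (O − E)²/E:
  (30 − 29.3194)²/29.3194 = 0.0158
  (26 − 21.6963)²/21.6963 = 0.8537
  (22 − 23.4555)²/23.4555 = 0.0903
  (34 − 37.5288)²/37.5288 = 0.3318
  (20 − 20.6806)²/20.6806 = 0.0224
  (11 − 15.3037)²/15.3037 = 1.2103
  (18 − 16.5445)²/16.5445 = 0.1280
  (30 − 26.4712)²/26.4712 = 0.4704
χ² = 0.0158 + 0.8537 + 0.0903 + 0.3318 + 0.0224 + 1.2103 + 0.1280 + 0.4704 = 3.123

3.123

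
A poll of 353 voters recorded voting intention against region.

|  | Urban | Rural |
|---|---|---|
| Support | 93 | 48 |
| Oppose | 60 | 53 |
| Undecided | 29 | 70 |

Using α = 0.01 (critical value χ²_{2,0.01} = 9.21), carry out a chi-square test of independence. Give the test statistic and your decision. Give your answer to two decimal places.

31.46; reject H₀

Row totals: 141, 113, 99. Column totals: 182, 171. Grand total N = 353.
Expected counts (row total × column total / N):
  Support, Urban: 141×182/353 = 72.697
  Support, Rural: 141×171/353 = 68.303
  Oppose, Urban: 113×182/353 = 58.261
  Oppose, Rural: 113×171/353 = 54.739
  Undecided, Urban: 99×182/353 = 51.042
  Undecided, Rural: 99×171/353 = 47.958
Contributions (O − E)²/E:
  (93 − 72.697)²/72.697 = 5.6703
  (48 − 68.303)²/68.303 = 6.0350
  (60 − 58.261)²/58.261 = 0.0519
  (53 − 54.739)²/54.739 = 0.0552
  (29 − 51.042)²/51.042 = 9.5186
  (70 − 47.958)²/47.958 = 10.1307
χ² = 5.6703 + 6.0350 + 0.0519 + 0.0552 + 9.5186 + 10.1307 = 31.46
df = (3−1)(2−1) = 2. Since 31.46 > 9.21, reject the null hypothesis of independence at α = 0.01.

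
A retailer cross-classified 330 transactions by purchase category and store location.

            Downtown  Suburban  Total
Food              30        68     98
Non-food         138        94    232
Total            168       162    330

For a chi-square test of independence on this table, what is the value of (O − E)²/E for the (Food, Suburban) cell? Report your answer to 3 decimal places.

Row total (Food) = 98; column total (Suburban) = 162; N = 330.
Expected count E = 98 × 162 / 330 = 48.1091.
Contribution = (O − E)²/E = (68 − 48.1091)² / 48.1091 = 8.224.

8.224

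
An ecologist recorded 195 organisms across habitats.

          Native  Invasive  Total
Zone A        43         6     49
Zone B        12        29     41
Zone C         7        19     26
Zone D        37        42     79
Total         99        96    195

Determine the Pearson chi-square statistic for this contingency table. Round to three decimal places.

Grand total N = 195.
Expected counts (row total × column total / N):
  Zone A, Native: 49×99/195 = 24.8769
  Zone A, Invasive: 49×96/195 = 24.1231
  Zone B, Native: 41×99/195 = 20.8154
  Zone B, Invasive: 41×96/195 = 20.1846
  Zone C, Native: 26×99/195 = 13.2000
  Zone C, Invasive: 26×96/195 = 12.8000
  Zone D, Native: 79×99/195 = 40.1077
  Zone D, Invasive: 79×96/195 = 38.8923
Contributions (O − E)²/E:
  (43 − 24.8769)²/24.8769 = 13.2029
  (6 − 24.1231)²/24.1231 = 13.6154
  (12 − 20.8154)²/20.8154 = 3.7334
  (29 − 20.1846)²/20.1846 = 3.8500
  (7 − 13.2000)²/13.2000 = 2.9121
  (19 − 12.8000)²/12.8000 = 3.0031
  (37 − 40.1077)²/40.1077 = 0.2408
  (42 − 38.8923)²/38.8923 = 0.2483
χ² = 13.2029 + 13.6154 + 3.7334 + 3.8500 + 2.9121 + 3.0031 + 0.2408 + 0.2483 = 40.806

40.806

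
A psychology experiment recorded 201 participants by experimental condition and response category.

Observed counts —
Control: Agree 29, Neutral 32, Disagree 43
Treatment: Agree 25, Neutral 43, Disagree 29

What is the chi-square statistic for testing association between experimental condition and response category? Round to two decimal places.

Row totals: 104, 97. Column totals: 54, 75, 72. Grand total N = 201.
Expected counts (row total × column total / N):
  Control, Agree: 104×54/201 = 27.940
  Control, Neutral: 104×75/201 = 38.806
  Control, Disagree: 104×72/201 = 37.254
  Treatment, Agree: 97×54/201 = 26.060
  Treatment, Neutral: 97×75/201 = 36.194
  Treatment, Disagree: 97×72/201 = 34.746
Contributions (O − E)²/E:
  (29 − 27.940)²/27.940 = 0.0402
  (32 − 38.806)²/38.806 = 1.1937
  (43 − 37.254)²/37.254 = 0.8863
  (25 − 26.060)²/26.060 = 0.0431
  (43 − 36.194)²/36.194 = 1.2798
  (29 − 34.746)²/34.746 = 0.9502
χ² = 0.0402 + 1.1937 + 0.8863 + 0.0431 + 1.2798 + 0.9502 = 4.39

4.39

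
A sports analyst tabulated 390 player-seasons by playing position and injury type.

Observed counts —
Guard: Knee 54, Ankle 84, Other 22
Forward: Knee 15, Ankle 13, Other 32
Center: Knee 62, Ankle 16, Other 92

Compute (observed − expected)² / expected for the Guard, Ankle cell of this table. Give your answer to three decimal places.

30.563

Row total (Guard) = 160; column total (Ankle) = 113; N = 390.
Expected count E = 160 × 113 / 390 = 46.35897.
Contribution = (O − E)²/E = (84 − 46.35897)² / 46.35897 = 30.563.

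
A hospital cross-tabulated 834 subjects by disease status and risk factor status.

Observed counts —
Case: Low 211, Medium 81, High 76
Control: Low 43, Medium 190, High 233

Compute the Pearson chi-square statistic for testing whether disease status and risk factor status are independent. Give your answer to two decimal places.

226.34

Row totals: 368, 466. Column totals: 254, 271, 309. Grand total N = 834.
Expected counts (row total × column total / N):
  Case, Low: 368×254/834 = 112.077
  Case, Medium: 368×271/834 = 119.578
  Case, High: 368×309/834 = 136.345
  Control, Low: 466×254/834 = 141.923
  Control, Medium: 466×271/834 = 151.422
  Control, High: 466×309/834 = 172.655
Contributions (O − E)²/E:
  (211 − 112.077)²/112.077 = 87.3128
  (81 − 119.578)²/119.578 = 12.4460
  (76 − 136.345)²/136.345 = 26.7081
  (43 − 141.923)²/141.923 = 68.9512
  (190 − 151.422)²/151.422 = 9.8286
  (233 − 172.655)²/172.655 = 21.0913
χ² = 87.3128 + 12.4460 + 26.7081 + 68.9512 + 9.8286 + 21.0913 = 226.34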